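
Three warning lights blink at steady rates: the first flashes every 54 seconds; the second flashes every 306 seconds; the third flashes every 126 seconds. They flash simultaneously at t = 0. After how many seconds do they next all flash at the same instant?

The first simultaneous occurrence is after LCM of the individual periods.
54 = 2 × 3^3
306 = 2 × 3^2 × 17
126 = 2 × 3^2 × 7
LCM(54, 306, 126) = 2 × 3^3 × 7 × 17 = 6426.

6426 seconds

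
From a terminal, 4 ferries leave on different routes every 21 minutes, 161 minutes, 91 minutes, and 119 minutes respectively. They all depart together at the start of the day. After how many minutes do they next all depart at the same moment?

106743 minutes

They coincide at every common multiple of the periods; the first is the LCM.
21 = 3 × 7
161 = 7 × 23
91 = 7 × 13
119 = 7 × 17
LCM(21, 161, 91, 119) = 3 × 7 × 13 × 17 × 23 = 106743.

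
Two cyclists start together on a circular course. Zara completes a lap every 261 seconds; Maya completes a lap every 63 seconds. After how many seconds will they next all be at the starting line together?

1827 seconds

We need the least common multiple of the intervals.
261 = 3^2 × 29
63 = 3^2 × 7
LCM(261, 63) = 3^2 × 7 × 29 = 1827.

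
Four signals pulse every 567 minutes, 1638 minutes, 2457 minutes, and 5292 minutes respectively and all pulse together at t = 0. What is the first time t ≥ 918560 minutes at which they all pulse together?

Joint pulses occur at multiples of LCM(567, 1638, 2457, 5292).
567 = 3^4 × 7
1638 = 2 × 3^2 × 7 × 13
2457 = 3^3 × 7 × 13
5292 = 2^2 × 3^3 × 7^2
LCM(567, 1638, 2457, 5292) = 2^2 × 3^4 × 7^2 × 13 = 206388.
Smallest multiple of 206388 that is ≥ 918560: ⌈918560/206388⌉ × 206388 = 5 × 206388 = 1031940.

1031940 minutes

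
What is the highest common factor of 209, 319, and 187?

209 = 11 × 19
319 = 11 × 29
187 = 11 × 17
gcd(209, 319, 187) = 11.

11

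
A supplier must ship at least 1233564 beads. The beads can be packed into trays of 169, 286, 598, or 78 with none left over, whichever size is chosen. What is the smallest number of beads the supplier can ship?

The number of beads must be a common multiple of 169, 286, 598, and 78, so a multiple of their LCM.
169 = 13^2
286 = 2 × 11 × 13
598 = 2 × 13 × 23
78 = 2 × 3 × 13
LCM(169, 286, 598, 78) = 2 × 3 × 11 × 13^2 × 23 = 256542.
Smallest multiple of 256542 that is ≥ 1233564: ⌈1233564/256542⌉ × 256542 = 5 × 256542 = 1282710.

1282710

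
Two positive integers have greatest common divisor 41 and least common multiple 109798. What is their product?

For any two positive integers, gcd × lcm = product = 41 × 109798 = 4501718.

4501718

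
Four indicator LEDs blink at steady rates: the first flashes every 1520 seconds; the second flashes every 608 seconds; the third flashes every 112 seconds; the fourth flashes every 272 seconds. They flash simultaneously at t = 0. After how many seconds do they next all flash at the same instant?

361760 seconds

The first simultaneous occurrence is after LCM of the individual periods.
1520 = 2^4 × 5 × 19
608 = 2^5 × 19
112 = 2^4 × 7
272 = 2^4 × 17
LCM(1520, 608, 112, 272) = 2^5 × 5 × 7 × 17 × 19 = 361760.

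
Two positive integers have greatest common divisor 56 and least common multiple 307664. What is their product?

17229184

For any two positive integers, gcd × lcm = product = 56 × 307664 = 17229184.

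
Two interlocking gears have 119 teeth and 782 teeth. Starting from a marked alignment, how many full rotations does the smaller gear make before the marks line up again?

46 rotations

All finish a whole number of cycles simultaneously at t = LCM of the periods.
119 = 7 × 17
782 = 2 × 17 × 23
LCM(119, 782) = 2 × 7 × 17 × 23 = 5474.
Rotations for period 119: 5474 / 119 = 46.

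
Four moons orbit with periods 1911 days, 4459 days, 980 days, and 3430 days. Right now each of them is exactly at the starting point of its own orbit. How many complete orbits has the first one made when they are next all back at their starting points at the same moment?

140 orbits

The first common completion time is the LCM of the periods.
1911 = 3 × 7^2 × 13
4459 = 7^3 × 13
980 = 2^2 × 5 × 7^2
3430 = 2 × 5 × 7^3
LCM(1911, 4459, 980, 3430) = 2^2 × 3 × 5 × 7^3 × 13 = 267540.
Orbits for period 1911: 267540 / 1911 = 140.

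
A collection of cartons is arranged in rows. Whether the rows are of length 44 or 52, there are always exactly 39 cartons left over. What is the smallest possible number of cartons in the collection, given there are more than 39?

N − 39 must be a common multiple of 44 and 52.
44 = 2^2 × 11
52 = 2^2 × 13
LCM(44, 52) = 2^2 × 11 × 13 = 572.
Smallest N > 39 is LCM + 39 = 572 + 39 = 611.

611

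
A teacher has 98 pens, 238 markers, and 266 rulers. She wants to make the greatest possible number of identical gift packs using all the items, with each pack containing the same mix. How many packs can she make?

The pack count must divide each quantity, so the greatest is gcd(98, 238, 266).
98 = 2 × 7^2
238 = 2 × 7 × 17
266 = 2 × 7 × 19
gcd(98, 238, 266) = 2 × 7 = 14.

14 packs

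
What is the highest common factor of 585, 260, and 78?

585 = 3^2 × 5 × 13
260 = 2^2 × 5 × 13
78 = 2 × 3 × 13
gcd(585, 260, 78) = 13.

13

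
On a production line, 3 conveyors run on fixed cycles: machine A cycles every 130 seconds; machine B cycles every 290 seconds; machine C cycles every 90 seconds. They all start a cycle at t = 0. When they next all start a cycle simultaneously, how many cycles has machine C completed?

377 cycles

They are all back at their starting positions together after one LCM of the periods.
130 = 2 × 5 × 13
290 = 2 × 5 × 29
90 = 2 × 3^2 × 5
LCM(130, 290, 90) = 2 × 3^2 × 5 × 13 × 29 = 33930.
Cycles for period 90: 33930 / 90 = 377.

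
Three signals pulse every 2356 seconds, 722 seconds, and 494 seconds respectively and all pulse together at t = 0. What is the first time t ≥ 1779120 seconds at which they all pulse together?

Joint pulses occur at multiples of LCM(2356, 722, 494).
2356 = 2^2 × 19 × 31
722 = 2 × 19^2
494 = 2 × 13 × 19
LCM(2356, 722, 494) = 2^2 × 13 × 19^2 × 31 = 581932.
Smallest multiple of 581932 that is ≥ 1779120: ⌈1779120/581932⌉ × 581932 = 4 × 581932 = 2327728.

2327728 seconds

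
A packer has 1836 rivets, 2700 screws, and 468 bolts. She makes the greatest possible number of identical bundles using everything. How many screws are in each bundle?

Number of bundles = gcd(1836, 2700, 468).
1836 = 2^2 × 3^3 × 17
2700 = 2^2 × 3^3 × 5^2
468 = 2^2 × 3^2 × 13
gcd(1836, 2700, 468) = 2^2 × 3^2 = 36.
screws per bundle = 2700 / 36 = 75.

75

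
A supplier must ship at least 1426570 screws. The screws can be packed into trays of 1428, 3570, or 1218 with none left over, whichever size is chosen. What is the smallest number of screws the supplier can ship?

1449420

The number of screws must be a common multiple of 1428, 3570, and 1218, so a multiple of their LCM.
1428 = 2^2 × 3 × 7 × 17
3570 = 2 × 3 × 5 × 7 × 17
1218 = 2 × 3 × 7 × 29
LCM(1428, 3570, 1218) = 2^2 × 3 × 5 × 7 × 17 × 29 = 207060.
Smallest multiple of 207060 that is ≥ 1426570: ⌈1426570/207060⌉ × 207060 = 7 × 207060 = 1449420.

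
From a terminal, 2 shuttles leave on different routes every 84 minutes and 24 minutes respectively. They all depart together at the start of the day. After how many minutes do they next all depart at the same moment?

The first simultaneous occurrence is after LCM of the individual periods.
84 = 2^2 × 3 × 7
24 = 2^3 × 3
LCM(84, 24) = 2^3 × 3 × 7 = 168.

168 minutes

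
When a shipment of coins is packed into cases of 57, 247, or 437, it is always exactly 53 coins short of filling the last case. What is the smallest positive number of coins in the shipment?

16990

Being 53 short of a full case of size k means N ≡ −53 (mod k), i.e. N + 53 is a multiple of each size.
57 = 3 × 19
247 = 13 × 19
437 = 19 × 23
LCM(57, 247, 437) = 3 × 13 × 19 × 23 = 17043.
Smallest positive N is 17043 − 53 = 16990.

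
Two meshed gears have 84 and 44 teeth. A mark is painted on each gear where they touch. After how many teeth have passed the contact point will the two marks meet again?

924 teeth

They coincide at every common multiple of the periods; the first is the LCM.
84 = 2^2 × 3 × 7
44 = 2^2 × 11
LCM(84, 44) = 2^2 × 3 × 7 × 11 = 924.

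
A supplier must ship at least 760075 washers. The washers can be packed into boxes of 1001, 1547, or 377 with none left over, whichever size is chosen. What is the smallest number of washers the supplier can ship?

The number of washers must be a common multiple of 1001, 1547, and 377, so a multiple of their LCM.
1001 = 7 × 11 × 13
1547 = 7 × 13 × 17
377 = 13 × 29
LCM(1001, 1547, 377) = 7 × 11 × 13 × 17 × 29 = 493493.
Smallest multiple of 493493 that is ≥ 760075: ⌈760075/493493⌉ × 493493 = 2 × 493493 = 986986.

986986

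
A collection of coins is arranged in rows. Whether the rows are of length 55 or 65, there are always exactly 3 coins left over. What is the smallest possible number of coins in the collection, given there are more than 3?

N − 3 must be a common multiple of 55 and 65.
55 = 5 × 11
65 = 5 × 13
LCM(55, 65) = 5 × 11 × 13 = 715.
Smallest N > 3 is LCM + 3 = 715 + 3 = 718.

718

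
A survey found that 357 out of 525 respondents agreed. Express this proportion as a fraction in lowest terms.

17/25

357 = 3 × 7 × 17
525 = 3 × 5^2 × 7
gcd(357, 525) = 3 × 7 = 21.
Divide numerator and denominator by 21: 357/525 = 17/25.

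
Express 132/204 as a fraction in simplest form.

11/17

132 = 2^2 × 3 × 11
204 = 2^2 × 3 × 17
gcd(132, 204) = 2^2 × 3 = 12.
Divide numerator and denominator by 12: 132/204 = 11/17.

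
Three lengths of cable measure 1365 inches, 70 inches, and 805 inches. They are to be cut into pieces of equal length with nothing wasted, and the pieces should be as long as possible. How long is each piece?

The greatest length dividing all of 1365, 70, and 805 is their gcd.
1365 = 3 × 5 × 7 × 13
70 = 2 × 5 × 7
805 = 5 × 7 × 23
gcd(1365, 70, 805) = 5 × 7 = 35.

35 inches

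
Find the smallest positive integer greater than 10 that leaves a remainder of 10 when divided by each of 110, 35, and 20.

N − 10 must be a common multiple of 110, 35, and 20.
110 = 2 × 5 × 11
35 = 5 × 7
20 = 2^2 × 5
LCM(110, 35, 20) = 2^2 × 5 × 7 × 11 = 1540.
Smallest N > 10 is LCM + 10 = 1540 + 10 = 1550.

1550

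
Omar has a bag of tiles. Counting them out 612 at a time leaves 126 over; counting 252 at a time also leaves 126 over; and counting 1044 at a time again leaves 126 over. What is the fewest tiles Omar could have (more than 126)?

N − 126 must be a common multiple of 612, 252, and 1044.
612 = 2^2 × 3^2 × 17
252 = 2^2 × 3^2 × 7
1044 = 2^2 × 3^2 × 29
LCM(612, 252, 1044) = 2^2 × 3^2 × 7 × 17 × 29 = 124236.
Smallest N > 126 is LCM + 126 = 124236 + 126 = 124362.

124362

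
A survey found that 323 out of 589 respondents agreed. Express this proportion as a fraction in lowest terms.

17/31

323 = 17 × 19
589 = 19 × 31
gcd(323, 589) = 19.
Divide numerator and denominator by 19: 323/589 = 17/31.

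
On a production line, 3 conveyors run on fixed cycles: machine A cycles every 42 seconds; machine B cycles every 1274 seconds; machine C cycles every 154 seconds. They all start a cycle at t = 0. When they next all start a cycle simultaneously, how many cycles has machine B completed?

They are all back at their starting positions together after one LCM of the periods.
42 = 2 × 3 × 7
1274 = 2 × 7^2 × 13
154 = 2 × 7 × 11
LCM(42, 1274, 154) = 2 × 3 × 7^2 × 11 × 13 = 42042.
Cycles for period 1274: 42042 / 1274 = 33.

33 cycles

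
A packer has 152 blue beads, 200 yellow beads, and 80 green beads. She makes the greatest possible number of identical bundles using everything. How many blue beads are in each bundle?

19

Number of bundles = gcd(152, 200, 80).
152 = 2^3 × 19
200 = 2^3 × 5^2
80 = 2^4 × 5
gcd(152, 200, 80) = 2^3 = 8.
blue beads per bundle = 152 / 8 = 19.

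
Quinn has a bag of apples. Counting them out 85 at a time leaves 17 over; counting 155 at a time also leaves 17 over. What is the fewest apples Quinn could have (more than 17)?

N − 17 must be a common multiple of 85 and 155.
85 = 5 × 17
155 = 5 × 31
LCM(85, 155) = 5 × 17 × 31 = 2635.
Smallest N > 17 is LCM + 17 = 2635 + 17 = 2652.

2652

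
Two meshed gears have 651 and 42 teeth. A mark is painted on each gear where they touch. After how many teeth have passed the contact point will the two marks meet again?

1302 teeth

The first simultaneous occurrence is after LCM of the individual periods.
651 = 3 × 7 × 31
42 = 2 × 3 × 7
LCM(651, 42) = 2 × 3 × 7 × 31 = 1302.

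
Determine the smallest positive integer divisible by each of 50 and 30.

50 = 2 × 5^2
30 = 2 × 3 × 5
LCM(50, 30) = 2 × 3 × 5^2 = 150.

150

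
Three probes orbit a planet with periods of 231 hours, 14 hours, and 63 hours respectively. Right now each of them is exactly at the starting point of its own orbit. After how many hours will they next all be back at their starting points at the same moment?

We need the least common multiple of the intervals.
231 = 3 × 7 × 11
14 = 2 × 7
63 = 3^2 × 7
LCM(231, 14, 63) = 2 × 3^2 × 7 × 11 = 1386.

1386 hours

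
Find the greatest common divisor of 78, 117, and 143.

78 = 2 × 3 × 13
117 = 3^2 × 13
143 = 11 × 13
gcd(78, 117, 143) = 13.

13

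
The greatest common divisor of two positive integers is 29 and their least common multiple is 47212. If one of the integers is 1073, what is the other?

For two integers, gcd × lcm = product, so the other is (29 × 47212) / 1073 = 1369148 / 1073 = 1276.

1276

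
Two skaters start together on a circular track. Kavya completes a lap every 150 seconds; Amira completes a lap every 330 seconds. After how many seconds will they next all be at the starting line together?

1650 seconds

They coincide at every common multiple of the periods; the first is the LCM.
150 = 2 × 3 × 5^2
330 = 2 × 3 × 5 × 11
LCM(150, 330) = 2 × 3 × 5^2 × 11 = 1650.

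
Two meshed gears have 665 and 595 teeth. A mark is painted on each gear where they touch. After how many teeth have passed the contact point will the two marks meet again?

11305 teeth

They coincide at every common multiple of the periods; the first is the LCM.
665 = 5 × 7 × 19
595 = 5 × 7 × 17
LCM(665, 595) = 5 × 7 × 17 × 19 = 11305.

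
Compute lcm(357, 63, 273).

13923

357 = 3 × 7 × 17
63 = 3^2 × 7
273 = 3 × 7 × 13
LCM(357, 63, 273) = 3^2 × 7 × 13 × 17 = 13923.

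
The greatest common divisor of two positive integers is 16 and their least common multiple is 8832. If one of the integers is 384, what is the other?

368

For two integers, gcd × lcm = product, so the other is (16 × 8832) / 384 = 141312 / 384 = 368.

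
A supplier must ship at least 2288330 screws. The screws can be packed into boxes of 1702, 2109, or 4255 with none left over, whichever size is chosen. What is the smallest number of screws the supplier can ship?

The number of screws must be a common multiple of 1702, 2109, and 4255, so a multiple of their LCM.
1702 = 2 × 23 × 37
2109 = 3 × 19 × 37
4255 = 5 × 23 × 37
LCM(1702, 2109, 4255) = 2 × 3 × 5 × 19 × 23 × 37 = 485070.
Smallest multiple of 485070 that is ≥ 2288330: ⌈2288330/485070⌉ × 485070 = 5 × 485070 = 2425350.

2425350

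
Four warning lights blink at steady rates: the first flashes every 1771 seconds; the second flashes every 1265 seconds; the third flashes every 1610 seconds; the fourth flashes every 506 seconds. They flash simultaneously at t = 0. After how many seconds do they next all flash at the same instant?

We need the least common multiple of the intervals.
1771 = 7 × 11 × 23
1265 = 5 × 11 × 23
1610 = 2 × 5 × 7 × 23
506 = 2 × 11 × 23
LCM(1771, 1265, 1610, 506) = 2 × 5 × 7 × 11 × 23 = 17710.

17710 seconds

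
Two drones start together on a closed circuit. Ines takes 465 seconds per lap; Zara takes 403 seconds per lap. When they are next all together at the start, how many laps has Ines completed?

The first common completion time is the LCM of the periods.
465 = 3 × 5 × 31
403 = 13 × 31
LCM(465, 403) = 3 × 5 × 13 × 31 = 6045.
Laps for period 465: 6045 / 465 = 13.

13 laps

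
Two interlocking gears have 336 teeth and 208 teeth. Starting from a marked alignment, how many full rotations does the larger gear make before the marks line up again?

13 rotations

All finish a whole number of cycles simultaneously at t = LCM of the periods.
336 = 2^4 × 3 × 7
208 = 2^4 × 13
LCM(336, 208) = 2^4 × 3 × 7 × 13 = 4368.
Rotations for period 336: 4368 / 336 = 13.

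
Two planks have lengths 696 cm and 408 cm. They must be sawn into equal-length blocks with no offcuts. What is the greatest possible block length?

24 cm

By the Euclidean algorithm:
696 = 1 × 408 + 288
408 = 1 × 288 + 120
288 = 2 × 120 + 48
120 = 2 × 48 + 24
48 = 2 × 24 + 0
gcd(696, 408) = 24.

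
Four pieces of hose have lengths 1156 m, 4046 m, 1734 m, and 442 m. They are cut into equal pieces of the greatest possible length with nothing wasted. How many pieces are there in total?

217

Piece length = gcd(1156, 4046, 1734, 442).
1156 = 2^2 × 17^2
4046 = 2 × 7 × 17^2
1734 = 2 × 3 × 17^2
442 = 2 × 13 × 17
gcd(1156, 4046, 1734, 442) = 2 × 17 = 34.
Total pieces = 1156/34 + 4046/34 + 1734/34 + 442/34 = 34 + 119 + 51 + 13 = 217.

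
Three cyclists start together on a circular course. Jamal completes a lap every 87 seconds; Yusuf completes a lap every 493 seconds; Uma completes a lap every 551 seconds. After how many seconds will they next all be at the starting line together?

The first simultaneous occurrence is after LCM of the individual periods.
87 = 3 × 29
493 = 17 × 29
551 = 19 × 29
LCM(87, 493, 551) = 3 × 17 × 19 × 29 = 28101.

28101 seconds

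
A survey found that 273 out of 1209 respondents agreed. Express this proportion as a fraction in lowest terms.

7/31

273 = 3 × 7 × 13
1209 = 3 × 13 × 31
gcd(273, 1209) = 3 × 13 = 39.
Divide numerator and denominator by 39: 273/1209 = 7/31.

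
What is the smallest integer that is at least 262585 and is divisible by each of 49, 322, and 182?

The integer must be a common multiple of 49, 322, and 182, so a multiple of their LCM.
49 = 7^2
322 = 2 × 7 × 23
182 = 2 × 7 × 13
LCM(49, 322, 182) = 2 × 7^2 × 13 × 23 = 29302.
Smallest multiple of 29302 that is ≥ 262585: ⌈262585/29302⌉ × 29302 = 9 × 29302 = 263718.

263718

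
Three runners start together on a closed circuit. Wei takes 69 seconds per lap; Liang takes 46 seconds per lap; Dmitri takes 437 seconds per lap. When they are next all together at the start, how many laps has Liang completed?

All finish a whole number of cycles simultaneously at t = LCM of the periods.
69 = 3 × 23
46 = 2 × 23
437 = 19 × 23
LCM(69, 46, 437) = 2 × 3 × 19 × 23 = 2622.
Laps for period 46: 2622 / 46 = 57.

57 laps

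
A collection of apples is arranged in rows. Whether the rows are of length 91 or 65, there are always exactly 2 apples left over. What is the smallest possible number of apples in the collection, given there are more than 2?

457

N − 2 must be a common multiple of 91 and 65.
91 = 7 × 13
65 = 5 × 13
LCM(91, 65) = 5 × 7 × 13 = 455.
Smallest N > 2 is LCM + 2 = 455 + 2 = 457.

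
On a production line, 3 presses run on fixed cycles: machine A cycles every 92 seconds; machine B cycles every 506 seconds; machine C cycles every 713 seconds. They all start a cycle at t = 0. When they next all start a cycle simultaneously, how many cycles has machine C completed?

44 cycles

All finish a whole number of cycles simultaneously at t = LCM of the periods.
92 = 2^2 × 23
506 = 2 × 11 × 23
713 = 23 × 31
LCM(92, 506, 713) = 2^2 × 11 × 23 × 31 = 31372.
Cycles for period 713: 31372 / 713 = 44.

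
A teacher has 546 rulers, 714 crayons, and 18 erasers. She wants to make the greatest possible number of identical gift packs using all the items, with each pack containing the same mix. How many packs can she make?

6 packs

The pack count must divide each quantity, so the greatest is gcd(546, 714, 18).
546 = 2 × 3 × 7 × 13
714 = 2 × 3 × 7 × 17
18 = 2 × 3^2
gcd(546, 714, 18) = 2 × 3 = 6.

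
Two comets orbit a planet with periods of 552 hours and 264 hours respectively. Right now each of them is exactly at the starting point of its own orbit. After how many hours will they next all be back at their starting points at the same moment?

6072 hours

The first simultaneous occurrence is after LCM of the individual periods.
552 = 2^3 × 3 × 23
264 = 2^3 × 3 × 11
LCM(552, 264) = 2^3 × 3 × 11 × 23 = 6072.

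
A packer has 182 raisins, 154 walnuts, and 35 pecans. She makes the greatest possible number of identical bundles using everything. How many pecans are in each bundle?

Number of bundles = gcd(182, 154, 35).
182 = 2 × 7 × 13
154 = 2 × 7 × 11
35 = 5 × 7
gcd(182, 154, 35) = 7.
pecans per bundle = 35 / 7 = 5.

5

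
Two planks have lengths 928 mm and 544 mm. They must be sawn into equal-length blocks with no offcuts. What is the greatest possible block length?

This is the greatest common divisor of 928 and 544.
928 = 2^5 × 29
544 = 2^5 × 17
gcd(928, 544) = 2^5 = 32.

32 mm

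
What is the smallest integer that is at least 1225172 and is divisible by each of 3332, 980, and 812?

1449420

The integer must be a common multiple of 3332, 980, and 812, so a multiple of their LCM.
3332 = 2^2 × 7^2 × 17
980 = 2^2 × 5 × 7^2
812 = 2^2 × 7 × 29
LCM(3332, 980, 812) = 2^2 × 5 × 7^2 × 17 × 29 = 483140.
Smallest multiple of 483140 that is ≥ 1225172: ⌈1225172/483140⌉ × 483140 = 3 × 483140 = 1449420.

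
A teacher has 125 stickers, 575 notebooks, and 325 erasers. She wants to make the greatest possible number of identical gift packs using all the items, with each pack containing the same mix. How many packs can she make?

The pack count must divide each quantity, so the greatest is gcd(125, 575, 325).
125 = 5^3
575 = 5^2 × 23
325 = 5^2 × 13
gcd(125, 575, 325) = 5^2 = 25.

25 packs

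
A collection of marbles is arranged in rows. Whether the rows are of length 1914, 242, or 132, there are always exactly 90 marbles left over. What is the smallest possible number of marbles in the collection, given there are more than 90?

N − 90 must be a common multiple of 1914, 242, and 132.
1914 = 2 × 3 × 11 × 29
242 = 2 × 11^2
132 = 2^2 × 3 × 11
LCM(1914, 242, 132) = 2^2 × 3 × 11^2 × 29 = 42108.
Smallest N > 90 is LCM + 90 = 42108 + 90 = 42198.

42198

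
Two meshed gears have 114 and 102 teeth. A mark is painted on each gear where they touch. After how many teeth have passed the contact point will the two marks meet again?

They coincide at every common multiple of the periods; the first is the LCM.
114 = 2 × 3 × 19
102 = 2 × 3 × 17
LCM(114, 102) = 2 × 3 × 17 × 19 = 1938.

1938 teeth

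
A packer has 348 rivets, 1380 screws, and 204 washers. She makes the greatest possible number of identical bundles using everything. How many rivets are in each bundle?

29

Number of bundles = gcd(348, 1380, 204).
348 = 2^2 × 3 × 29
1380 = 2^2 × 3 × 5 × 23
204 = 2^2 × 3 × 17
gcd(348, 1380, 204) = 2^2 × 3 = 12.
rivets per bundle = 348 / 12 = 29.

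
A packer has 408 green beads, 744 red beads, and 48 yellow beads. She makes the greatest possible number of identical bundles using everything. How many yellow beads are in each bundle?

2

Number of bundles = gcd(408, 744, 48).
408 = 2^3 × 3 × 17
744 = 2^3 × 3 × 31
48 = 2^4 × 3
gcd(408, 744, 48) = 2^3 × 3 = 24.
yellow beads per bundle = 48 / 24 = 2.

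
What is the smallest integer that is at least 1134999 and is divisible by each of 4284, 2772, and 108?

The integer must be a common multiple of 4284, 2772, and 108, so a multiple of their LCM.
4284 = 2^2 × 3^2 × 7 × 17
2772 = 2^2 × 3^2 × 7 × 11
108 = 2^2 × 3^3
LCM(4284, 2772, 108) = 2^2 × 3^3 × 7 × 11 × 17 = 141372.
Smallest multiple of 141372 that is ≥ 1134999: ⌈1134999/141372⌉ × 141372 = 9 × 141372 = 1272348.

1272348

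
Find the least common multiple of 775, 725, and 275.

775 = 5^2 × 31
725 = 5^2 × 29
275 = 5^2 × 11
LCM(775, 725, 275) = 5^2 × 11 × 29 × 31 = 247225.

247225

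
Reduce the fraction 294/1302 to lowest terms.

7/31

294 = 2 × 3 × 7^2
1302 = 2 × 3 × 7 × 31
gcd(294, 1302) = 2 × 3 × 7 = 42.
Divide numerator and denominator by 42: 294/1302 = 7/31.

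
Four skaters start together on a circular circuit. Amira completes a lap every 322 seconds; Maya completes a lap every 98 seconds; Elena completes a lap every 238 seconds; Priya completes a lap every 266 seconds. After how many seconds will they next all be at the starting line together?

The first simultaneous occurrence is after LCM of the individual periods.
322 = 2 × 7 × 23
98 = 2 × 7^2
238 = 2 × 7 × 17
266 = 2 × 7 × 19
LCM(322, 98, 238, 266) = 2 × 7^2 × 17 × 19 × 23 = 728042.

728042 seconds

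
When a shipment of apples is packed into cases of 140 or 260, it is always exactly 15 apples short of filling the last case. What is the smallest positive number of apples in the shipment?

Being 15 short of a full case of size k means N ≡ −15 (mod k), i.e. N + 15 is a multiple of each size.
140 = 2^2 × 5 × 7
260 = 2^2 × 5 × 13
LCM(140, 260) = 2^2 × 5 × 7 × 13 = 1820.
Smallest positive N is 1820 − 15 = 1805.

1805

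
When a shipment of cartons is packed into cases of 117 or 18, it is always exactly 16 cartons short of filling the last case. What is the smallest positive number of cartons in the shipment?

Being 16 short of a full case of size k means N ≡ −16 (mod k), i.e. N + 16 is a multiple of each size.
117 = 3^2 × 13
18 = 2 × 3^2
LCM(117, 18) = 2 × 3^2 × 13 = 234.
Smallest positive N is 234 − 16 = 218.

218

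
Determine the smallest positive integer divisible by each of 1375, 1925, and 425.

1375 = 5^3 × 11
1925 = 5^2 × 7 × 11
425 = 5^2 × 17
LCM(1375, 1925, 425) = 5^3 × 7 × 11 × 17 = 163625.

163625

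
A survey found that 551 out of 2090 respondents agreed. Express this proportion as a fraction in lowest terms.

29/110

551 = 19 × 29
2090 = 2 × 5 × 11 × 19
gcd(551, 2090) = 19.
Divide numerator and denominator by 19: 551/2090 = 29/110.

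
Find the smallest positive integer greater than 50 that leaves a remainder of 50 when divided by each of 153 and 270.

N − 50 must be a common multiple of 153 and 270.
153 = 3^2 × 17
270 = 2 × 3^3 × 5
LCM(153, 270) = 2 × 3^3 × 5 × 17 = 4590.
Smallest N > 50 is LCM + 50 = 4590 + 50 = 4640.

4640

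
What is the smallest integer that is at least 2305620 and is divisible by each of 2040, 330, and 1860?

2782560

The integer must be a common multiple of 2040, 330, and 1860, so a multiple of their LCM.
2040 = 2^3 × 3 × 5 × 17
330 = 2 × 3 × 5 × 11
1860 = 2^2 × 3 × 5 × 31
LCM(2040, 330, 1860) = 2^3 × 3 × 5 × 11 × 17 × 31 = 695640.
Smallest multiple of 695640 that is ≥ 2305620: ⌈2305620/695640⌉ × 695640 = 4 × 695640 = 2782560.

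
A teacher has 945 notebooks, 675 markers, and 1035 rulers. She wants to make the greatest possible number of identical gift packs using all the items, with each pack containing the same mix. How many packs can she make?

45 packs

The pack count must divide each quantity, so the greatest is gcd(945, 675, 1035).
945 = 3^3 × 5 × 7
675 = 3^3 × 5^2
1035 = 3^2 × 5 × 23
gcd(945, 675, 1035) = 3^2 × 5 = 45.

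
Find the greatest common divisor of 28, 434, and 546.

28 = 2^2 × 7
434 = 2 × 7 × 31
546 = 2 × 3 × 7 × 13
gcd(28, 434, 546) = 2 × 7 = 14.

14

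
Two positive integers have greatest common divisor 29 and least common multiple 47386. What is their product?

1374194

For any two positive integers, gcd × lcm = product = 29 × 47386 = 1374194.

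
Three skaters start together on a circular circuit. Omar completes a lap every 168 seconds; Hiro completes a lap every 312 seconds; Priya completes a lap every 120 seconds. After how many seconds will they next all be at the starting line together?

They coincide at every common multiple of the periods; the first is the LCM.
168 = 2^3 × 3 × 7
312 = 2^3 × 3 × 13
120 = 2^3 × 3 × 5
LCM(168, 312, 120) = 2^3 × 3 × 5 × 7 × 13 = 10920.

10920 seconds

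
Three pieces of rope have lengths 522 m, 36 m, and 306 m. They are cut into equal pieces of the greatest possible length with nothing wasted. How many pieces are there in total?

48

Piece length = gcd(522, 36, 306).
522 = 2 × 3^2 × 29
36 = 2^2 × 3^2
306 = 2 × 3^2 × 17
gcd(522, 36, 306) = 2 × 3^2 = 18.
Total pieces = 522/18 + 36/18 + 306/18 = 29 + 2 + 17 = 48.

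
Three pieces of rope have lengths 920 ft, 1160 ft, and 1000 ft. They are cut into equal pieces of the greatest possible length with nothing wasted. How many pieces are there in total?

77

Piece length = gcd(920, 1160, 1000).
920 = 2^3 × 5 × 23
1160 = 2^3 × 5 × 29
1000 = 2^3 × 5^3
gcd(920, 1160, 1000) = 2^3 × 5 = 40.
Total pieces = 920/40 + 1160/40 + 1000/40 = 23 + 29 + 25 = 77.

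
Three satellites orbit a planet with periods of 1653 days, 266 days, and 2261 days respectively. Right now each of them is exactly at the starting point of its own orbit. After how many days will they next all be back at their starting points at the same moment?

393414 days

They coincide at every common multiple of the periods; the first is the LCM.
1653 = 3 × 19 × 29
266 = 2 × 7 × 19
2261 = 7 × 17 × 19
LCM(1653, 266, 2261) = 2 × 3 × 7 × 17 × 19 × 29 = 393414.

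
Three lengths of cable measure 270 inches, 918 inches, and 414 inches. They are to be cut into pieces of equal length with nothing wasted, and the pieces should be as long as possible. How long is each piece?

18 inches

Each piece length must divide every original length, so the longest possible is gcd(270, 918, 414).
270 = 2 × 3^3 × 5
918 = 2 × 3^3 × 17
414 = 2 × 3^2 × 23
gcd(270, 918, 414) = 2 × 3^2 = 18.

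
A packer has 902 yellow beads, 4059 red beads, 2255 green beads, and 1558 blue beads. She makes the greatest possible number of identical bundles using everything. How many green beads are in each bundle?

55

Number of bundles = gcd(902, 4059, 2255, 1558).
902 = 2 × 11 × 41
4059 = 3^2 × 11 × 41
2255 = 5 × 11 × 41
1558 = 2 × 19 × 41
gcd(902, 4059, 2255, 1558) = 41.
green beads per bundle = 2255 / 41 = 55.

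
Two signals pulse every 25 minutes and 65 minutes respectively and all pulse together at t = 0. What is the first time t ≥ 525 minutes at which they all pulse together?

Joint pulses occur at multiples of LCM(25, 65).
25 = 5^2
65 = 5 × 13
LCM(25, 65) = 5^2 × 13 = 325.
Smallest multiple of 325 that is ≥ 525: ⌈525/325⌉ × 325 = 2 × 325 = 650.

650 minutes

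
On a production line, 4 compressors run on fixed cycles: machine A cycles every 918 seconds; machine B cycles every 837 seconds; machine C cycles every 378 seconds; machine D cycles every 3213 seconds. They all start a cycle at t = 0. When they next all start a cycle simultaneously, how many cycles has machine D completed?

The first common completion time is the LCM of the periods.
918 = 2 × 3^3 × 17
837 = 3^3 × 31
378 = 2 × 3^3 × 7
3213 = 3^3 × 7 × 17
LCM(918, 837, 378, 3213) = 2 × 3^3 × 7 × 17 × 31 = 199206.
Cycles for period 3213: 199206 / 3213 = 62.

62 cycles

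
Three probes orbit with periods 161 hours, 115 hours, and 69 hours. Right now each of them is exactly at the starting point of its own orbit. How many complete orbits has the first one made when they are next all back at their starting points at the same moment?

The first common completion time is the LCM of the periods.
161 = 7 × 23
115 = 5 × 23
69 = 3 × 23
LCM(161, 115, 69) = 3 × 5 × 7 × 23 = 2415.
Orbits for period 161: 2415 / 161 = 15.

15 orbits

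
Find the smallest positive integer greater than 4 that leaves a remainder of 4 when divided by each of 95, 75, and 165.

15679

N − 4 must be a common multiple of 95, 75, and 165.
95 = 5 × 19
75 = 3 × 5^2
165 = 3 × 5 × 11
LCM(95, 75, 165) = 3 × 5^2 × 11 × 19 = 15675.
Smallest N > 4 is LCM + 4 = 15675 + 4 = 15679.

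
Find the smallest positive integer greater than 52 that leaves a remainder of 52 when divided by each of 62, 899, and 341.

N − 52 must be a common multiple of 62, 899, and 341.
62 = 2 × 31
899 = 29 × 31
341 = 11 × 31
LCM(62, 899, 341) = 2 × 11 × 29 × 31 = 19778.
Smallest N > 52 is LCM + 52 = 19778 + 52 = 19830.

19830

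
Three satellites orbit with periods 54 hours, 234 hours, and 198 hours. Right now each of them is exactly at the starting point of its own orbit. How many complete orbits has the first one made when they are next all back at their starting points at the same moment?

143 orbits

All finish a whole number of cycles simultaneously at t = LCM of the periods.
54 = 2 × 3^3
234 = 2 × 3^2 × 13
198 = 2 × 3^2 × 11
LCM(54, 234, 198) = 2 × 3^3 × 11 × 13 = 7722.
Orbits for period 54: 7722 / 54 = 143.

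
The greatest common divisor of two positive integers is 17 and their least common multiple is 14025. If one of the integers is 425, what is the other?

561

For two integers, gcd × lcm = product, so the other is (17 × 14025) / 425 = 238425 / 425 = 561.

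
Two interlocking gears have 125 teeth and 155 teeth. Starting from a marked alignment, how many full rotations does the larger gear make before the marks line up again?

25 rotations

They are all back at their starting positions together after one LCM of the periods.
125 = 5^3
155 = 5 × 31
LCM(125, 155) = 5^3 × 31 = 3875.
Rotations for period 155: 3875 / 155 = 25.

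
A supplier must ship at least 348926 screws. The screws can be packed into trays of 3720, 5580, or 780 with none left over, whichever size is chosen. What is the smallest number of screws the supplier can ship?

The number of screws must be a common multiple of 3720, 5580, and 780, so a multiple of their LCM.
3720 = 2^3 × 3 × 5 × 31
5580 = 2^2 × 3^2 × 5 × 31
780 = 2^2 × 3 × 5 × 13
LCM(3720, 5580, 780) = 2^3 × 3^2 × 5 × 13 × 31 = 145080.
Smallest multiple of 145080 that is ≥ 348926: ⌈348926/145080⌉ × 145080 = 3 × 145080 = 435240.

435240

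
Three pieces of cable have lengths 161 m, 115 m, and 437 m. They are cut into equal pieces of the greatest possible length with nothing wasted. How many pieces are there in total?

31

Piece length = gcd(161, 115, 437).
161 = 7 × 23
115 = 5 × 23
437 = 19 × 23
gcd(161, 115, 437) = 23.
Total pieces = 161/23 + 115/23 + 437/23 = 7 + 5 + 19 = 31.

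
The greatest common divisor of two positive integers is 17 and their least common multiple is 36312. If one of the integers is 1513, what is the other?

For two integers, gcd × lcm = product, so the other is (17 × 36312) / 1513 = 617304 / 1513 = 408.

408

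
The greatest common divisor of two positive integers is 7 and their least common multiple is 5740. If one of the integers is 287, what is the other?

For two integers, gcd × lcm = product, so the other is (7 × 5740) / 287 = 40180 / 287 = 140.

140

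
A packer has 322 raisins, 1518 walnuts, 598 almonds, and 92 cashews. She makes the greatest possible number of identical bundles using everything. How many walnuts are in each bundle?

Number of bundles = gcd(322, 1518, 598, 92).
322 = 2 × 7 × 23
1518 = 2 × 3 × 11 × 23
598 = 2 × 13 × 23
92 = 2^2 × 23
gcd(322, 1518, 598, 92) = 2 × 23 = 46.
walnuts per bundle = 1518 / 46 = 33.

33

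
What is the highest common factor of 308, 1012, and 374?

308 = 2^2 × 7 × 11
1012 = 2^2 × 11 × 23
374 = 2 × 11 × 17
gcd(308, 1012, 374) = 2 × 11 = 22.

22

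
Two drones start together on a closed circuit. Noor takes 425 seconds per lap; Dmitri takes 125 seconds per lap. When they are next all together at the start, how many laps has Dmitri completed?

17 laps

All finish a whole number of cycles simultaneously at t = LCM of the periods.
425 = 5^2 × 17
125 = 5^3
LCM(425, 125) = 5^3 × 17 = 2125.
Laps for period 125: 2125 / 125 = 17.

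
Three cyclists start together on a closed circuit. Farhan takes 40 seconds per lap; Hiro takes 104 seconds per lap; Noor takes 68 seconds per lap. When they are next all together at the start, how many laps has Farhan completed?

The first common completion time is the LCM of the periods.
40 = 2^3 × 5
104 = 2^3 × 13
68 = 2^2 × 17
LCM(40, 104, 68) = 2^3 × 5 × 13 × 17 = 8840.
Laps for period 40: 8840 / 40 = 221.

221 laps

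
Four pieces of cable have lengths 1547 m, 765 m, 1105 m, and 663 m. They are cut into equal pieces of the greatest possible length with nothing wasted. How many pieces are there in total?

240

Piece length = gcd(1547, 765, 1105, 663).
1547 = 7 × 13 × 17
765 = 3^2 × 5 × 17
1105 = 5 × 13 × 17
663 = 3 × 13 × 17
gcd(1547, 765, 1105, 663) = 17.
Total pieces = 1547/17 + 765/17 + 1105/17 + 663/17 = 91 + 45 + 65 + 39 = 240.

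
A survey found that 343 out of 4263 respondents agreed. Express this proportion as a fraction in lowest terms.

7/87

343 = 7^3
4263 = 3 × 7^2 × 29
gcd(343, 4263) = 7^2 = 49.
Divide numerator and denominator by 49: 343/4263 = 7/87.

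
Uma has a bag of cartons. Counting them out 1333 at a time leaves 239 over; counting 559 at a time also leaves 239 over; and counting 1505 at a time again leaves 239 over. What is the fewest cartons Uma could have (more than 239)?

606754

N − 239 must be a common multiple of 1333, 559, and 1505.
1333 = 31 × 43
559 = 13 × 43
1505 = 5 × 7 × 43
LCM(1333, 559, 1505) = 5 × 7 × 13 × 31 × 43 = 606515.
Smallest N > 239 is LCM + 239 = 606515 + 239 = 606754.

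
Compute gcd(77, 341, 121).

11

77 = 7 × 11
341 = 11 × 31
121 = 11^2
gcd(77, 341, 121) = 11.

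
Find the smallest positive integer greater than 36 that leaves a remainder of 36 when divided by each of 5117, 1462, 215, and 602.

51206

N − 36 must be a common multiple of 5117, 1462, 215, and 602.
5117 = 7 × 17 × 43
1462 = 2 × 17 × 43
215 = 5 × 43
602 = 2 × 7 × 43
LCM(5117, 1462, 215, 602) = 2 × 5 × 7 × 17 × 43 = 51170.
Smallest N > 36 is LCM + 36 = 51170 + 36 = 51206.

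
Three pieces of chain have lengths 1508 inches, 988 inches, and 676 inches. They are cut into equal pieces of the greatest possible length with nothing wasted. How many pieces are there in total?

61

Piece length = gcd(1508, 988, 676).
1508 = 2^2 × 13 × 29
988 = 2^2 × 13 × 19
676 = 2^2 × 13^2
gcd(1508, 988, 676) = 2^2 × 13 = 52.
Total pieces = 1508/52 + 988/52 + 676/52 = 29 + 19 + 13 = 61.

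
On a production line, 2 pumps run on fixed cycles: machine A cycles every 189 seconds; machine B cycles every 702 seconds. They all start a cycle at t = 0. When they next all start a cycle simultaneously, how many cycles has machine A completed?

26 cycles

All finish a whole number of cycles simultaneously at t = LCM of the periods.
189 = 3^3 × 7
702 = 2 × 3^3 × 13
LCM(189, 702) = 2 × 3^3 × 7 × 13 = 4914.
Cycles for period 189: 4914 / 189 = 26.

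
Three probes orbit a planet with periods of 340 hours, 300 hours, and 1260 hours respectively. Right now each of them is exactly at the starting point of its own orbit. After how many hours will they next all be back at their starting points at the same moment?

The first simultaneous occurrence is after LCM of the individual periods.
340 = 2^2 × 5 × 17
300 = 2^2 × 3 × 5^2
1260 = 2^2 × 3^2 × 5 × 7
LCM(340, 300, 1260) = 2^2 × 3^2 × 5^2 × 7 × 17 = 107100.

107100 hours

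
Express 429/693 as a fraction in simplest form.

13/21

429 = 3 × 11 × 13
693 = 3^2 × 7 × 11
gcd(429, 693) = 3 × 11 = 33.
Divide numerator and denominator by 33: 429/693 = 13/21.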